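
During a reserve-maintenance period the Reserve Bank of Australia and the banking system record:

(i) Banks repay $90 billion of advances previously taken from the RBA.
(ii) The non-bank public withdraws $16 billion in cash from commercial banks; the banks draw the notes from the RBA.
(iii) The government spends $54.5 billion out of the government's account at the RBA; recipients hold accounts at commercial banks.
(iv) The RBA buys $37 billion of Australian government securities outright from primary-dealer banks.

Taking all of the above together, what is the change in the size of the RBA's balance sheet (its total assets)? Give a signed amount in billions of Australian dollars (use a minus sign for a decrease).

-$53 billion

RBA balance sheet:
  Assets:      Securities +$37B, Loans to banks −$90B
  Liabilities: Bank reserves −$14.5B, Currency in circulation +$16B, Government deposits −$54.5B
Commercial banking system:
  Assets:      Reserves at CB −$14.5B, Securities −$37B
  Liabilities: Checkable deposits +$38.5B, Borrowings from CB −$90B
Change in total RBA assets = -$53 billion.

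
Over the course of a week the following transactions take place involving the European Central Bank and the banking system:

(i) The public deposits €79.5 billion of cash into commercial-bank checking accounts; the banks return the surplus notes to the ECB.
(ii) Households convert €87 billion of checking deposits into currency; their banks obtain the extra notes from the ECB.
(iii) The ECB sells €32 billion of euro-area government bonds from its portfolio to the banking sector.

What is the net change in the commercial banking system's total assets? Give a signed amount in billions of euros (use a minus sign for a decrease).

-€7.5 billion

ECB balance sheet:
  Assets:      Securities −€32B
  Liabilities: Bank reserves −€39.5B, Currency in circulation +€7.5B
Commercial banking system:
  Assets:      Reserves at CB −€39.5B, Securities +€32B
  Liabilities: Checkable deposits −€7.5B
Change in total bank assets = -€7.5 billion.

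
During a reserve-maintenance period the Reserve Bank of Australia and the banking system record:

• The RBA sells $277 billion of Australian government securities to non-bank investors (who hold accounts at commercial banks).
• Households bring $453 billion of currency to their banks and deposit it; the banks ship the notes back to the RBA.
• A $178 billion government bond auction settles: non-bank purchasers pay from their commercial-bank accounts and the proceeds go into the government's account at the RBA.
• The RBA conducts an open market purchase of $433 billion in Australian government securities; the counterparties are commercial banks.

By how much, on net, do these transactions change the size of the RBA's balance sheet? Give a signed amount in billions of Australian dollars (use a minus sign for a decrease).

Asset sale (to non-banks) $277 billion: an RBA asset is shed → −$277B.
Currency deposit $453 billion: only the composition of liabilities changes → 0.
Government account inflow $178 billion: only the composition of liabilities changes → 0.
OMO purchase (from banks) $433 billion: an RBA asset is acquired → +$433B.
Net: −277 + 0 + 0 + 433 = +$156 billion.

+$156 billion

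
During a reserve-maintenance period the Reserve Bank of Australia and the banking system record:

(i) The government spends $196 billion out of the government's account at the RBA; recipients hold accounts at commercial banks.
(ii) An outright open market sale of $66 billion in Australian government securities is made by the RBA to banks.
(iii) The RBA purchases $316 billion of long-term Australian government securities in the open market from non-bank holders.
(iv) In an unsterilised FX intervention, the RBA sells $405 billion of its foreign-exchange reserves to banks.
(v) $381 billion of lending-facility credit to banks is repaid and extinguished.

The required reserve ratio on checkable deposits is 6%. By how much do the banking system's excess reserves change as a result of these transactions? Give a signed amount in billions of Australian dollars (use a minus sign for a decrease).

-$370.72 billion

Government spending $196 billion: reserves +$196B, deposits +$196B.
OMO sale (to banks) $66 billion: reserves −$66B, deposits 0.
Asset purchase (from non-banks) $316 billion: reserves +$316B, deposits +$316B.
FX sale $405 billion: reserves −$405B, deposits 0.
Discount-window repayment $381 billion: reserves −$381B, deposits 0.
Totals: Δreserves = −$340B, Δdeposits = +$512B.
Δrequired reserves = 6% × +$512B = +$30.72B.
Δexcess reserves = Δreserves − Δrequired = −$340B − (+$30.72B) = -$370.72 billion.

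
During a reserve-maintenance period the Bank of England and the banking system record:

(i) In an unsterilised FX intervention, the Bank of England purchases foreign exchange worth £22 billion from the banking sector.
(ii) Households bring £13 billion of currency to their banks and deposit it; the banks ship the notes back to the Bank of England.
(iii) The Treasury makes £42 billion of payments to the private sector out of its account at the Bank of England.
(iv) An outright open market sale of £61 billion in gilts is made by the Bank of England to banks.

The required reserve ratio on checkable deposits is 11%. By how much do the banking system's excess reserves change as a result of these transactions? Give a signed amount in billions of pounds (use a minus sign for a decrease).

FX purchase £22 billion: reserves +£22B, deposits 0.
Currency deposit £13 billion: reserves +£13B, deposits +£13B.
Government spending £42 billion: reserves +£42B, deposits +£42B.
OMO sale (to banks) £61 billion: reserves −£61B, deposits 0.
Totals: Δreserves = +£16B, Δdeposits = +£55B.
Δrequired reserves = 11% × +£55B = +£6.05B.
Δexcess reserves = Δreserves − Δrequired = +£16B − (+£6.05B) = +£9.95 billion.

+£9.95 billion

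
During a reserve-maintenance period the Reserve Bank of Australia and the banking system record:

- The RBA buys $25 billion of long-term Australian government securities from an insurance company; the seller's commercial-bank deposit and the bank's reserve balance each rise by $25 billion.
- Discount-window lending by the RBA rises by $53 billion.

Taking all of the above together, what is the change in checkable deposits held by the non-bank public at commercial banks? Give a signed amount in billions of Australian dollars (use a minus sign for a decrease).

Asset purchase (from non-banks) $25 billion: non-bank counterparties' bank balances rise → +$25B.
Discount-window loan $53 billion: the counterparty is a bank, so public deposits are unchanged → 0.
Net: 25 + 0 = +$25 billion.

+$25 billion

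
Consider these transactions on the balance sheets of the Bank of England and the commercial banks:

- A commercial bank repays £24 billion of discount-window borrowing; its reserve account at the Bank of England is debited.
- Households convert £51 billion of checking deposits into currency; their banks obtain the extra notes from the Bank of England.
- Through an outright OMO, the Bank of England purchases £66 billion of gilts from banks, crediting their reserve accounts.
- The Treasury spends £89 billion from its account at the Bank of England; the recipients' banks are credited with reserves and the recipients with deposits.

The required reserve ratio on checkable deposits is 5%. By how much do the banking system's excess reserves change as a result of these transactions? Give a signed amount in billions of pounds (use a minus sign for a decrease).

+£78.1 billion

Discount-window repayment £24 billion: reserves −£24B, deposits 0.
Currency withdrawal £51 billion: reserves −£51B, deposits −£51B.
OMO purchase (from banks) £66 billion: reserves +£66B, deposits 0.
Government spending £89 billion: reserves +£89B, deposits +£89B.
Totals: Δreserves = +£80B, Δdeposits = +£38B.
Δrequired reserves = 5% × +£38B = +£1.9B.
Δexcess reserves = Δreserves − Δrequired = +£80B − (+£1.9B) = +£78.1 billion.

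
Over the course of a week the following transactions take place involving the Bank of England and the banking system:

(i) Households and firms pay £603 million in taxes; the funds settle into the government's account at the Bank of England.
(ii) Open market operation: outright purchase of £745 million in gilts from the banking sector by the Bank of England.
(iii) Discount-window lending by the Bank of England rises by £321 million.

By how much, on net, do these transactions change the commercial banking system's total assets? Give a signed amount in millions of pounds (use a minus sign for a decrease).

Bank of England balance sheet:
  Assets:      Securities +£745M, Loans to banks +£321M
  Liabilities: Bank reserves +£463M, Government deposits +£603M
Commercial banking system:
  Assets:      Reserves at CB +£463M, Securities −£745M
  Liabilities: Checkable deposits −£603M, Borrowings from CB +£321M
Change in total bank assets = -£282 million.

-£282 million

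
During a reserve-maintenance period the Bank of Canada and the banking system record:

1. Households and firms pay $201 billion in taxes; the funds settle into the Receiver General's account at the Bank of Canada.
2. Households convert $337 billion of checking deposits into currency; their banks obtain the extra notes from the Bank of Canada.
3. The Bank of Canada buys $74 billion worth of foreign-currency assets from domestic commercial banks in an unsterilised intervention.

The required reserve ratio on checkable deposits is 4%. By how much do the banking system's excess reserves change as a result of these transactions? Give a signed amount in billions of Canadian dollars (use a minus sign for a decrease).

-$442.48 billion

Government account inflow $201 billion: reserves −$201B, deposits −$201B.
Currency withdrawal $337 billion: reserves −$337B, deposits −$337B.
FX purchase $74 billion: reserves +$74B, deposits 0.
Totals: Δreserves = −$464B, Δdeposits = −$538B.
Δrequired reserves = 4% × −$538B = −$21.52B.
Δexcess reserves = Δreserves − Δrequired = −$464B − (−$21.52B) = -$442.48 billion.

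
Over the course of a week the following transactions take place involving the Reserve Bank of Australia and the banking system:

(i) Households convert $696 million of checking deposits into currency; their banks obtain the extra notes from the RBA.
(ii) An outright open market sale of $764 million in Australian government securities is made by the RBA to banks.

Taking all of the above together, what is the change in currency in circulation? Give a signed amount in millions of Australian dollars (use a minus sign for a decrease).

+$696 million

Currency withdrawal $696 million: notes leave the central bank → +$696M.
OMO sale (to banks) $764 million: no currency enters or leaves circulation → 0.
Net: 696 + 0 = +$696 million.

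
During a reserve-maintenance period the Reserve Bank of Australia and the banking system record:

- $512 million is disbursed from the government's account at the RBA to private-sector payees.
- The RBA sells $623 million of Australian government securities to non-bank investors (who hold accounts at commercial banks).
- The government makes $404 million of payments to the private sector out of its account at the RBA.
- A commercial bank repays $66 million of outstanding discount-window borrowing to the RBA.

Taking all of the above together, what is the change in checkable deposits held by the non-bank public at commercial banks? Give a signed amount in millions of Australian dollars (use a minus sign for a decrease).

Government spending $512 million: non-bank counterparties' bank balances rise → +$512M.
Asset sale (to non-banks) $623 million: non-bank counterparties' bank balances fall → −$623M.
Government spending $404 million: non-bank counterparties' bank balances rise → +$404M.
Discount-window repayment $66 million: the counterparty is a bank, so public deposits are unchanged → 0.
Net: 512 − 623 + 404 + 0 = +$293 million.

+$293 million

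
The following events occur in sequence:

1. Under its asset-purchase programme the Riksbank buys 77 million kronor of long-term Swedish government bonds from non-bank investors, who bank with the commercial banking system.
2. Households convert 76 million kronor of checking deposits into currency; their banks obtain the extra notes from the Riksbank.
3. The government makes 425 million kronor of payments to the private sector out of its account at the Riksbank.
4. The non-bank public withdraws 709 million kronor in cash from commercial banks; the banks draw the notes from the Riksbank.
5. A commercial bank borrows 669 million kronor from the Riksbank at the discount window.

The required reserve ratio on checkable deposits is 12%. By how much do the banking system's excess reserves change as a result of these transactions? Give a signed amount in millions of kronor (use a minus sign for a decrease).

+419.96 million

Asset purchase (from non-banks) 77 million kronor: reserves +77M, deposits +77M.
Currency withdrawal 76 million kronor: reserves −76M, deposits −76M.
Government spending 425 million kronor: reserves +425M, deposits +425M.
Currency withdrawal 709 million kronor: reserves −709M, deposits −709M.
Discount-window loan 669 million kronor: reserves +669M, deposits 0.
Totals: Δreserves = +386M, Δdeposits = −283M.
Δrequired reserves = 12% × −283M = −33.96M.
Δexcess reserves = Δreserves − Δrequired = +386M − (−33.96M) = +419.96 million.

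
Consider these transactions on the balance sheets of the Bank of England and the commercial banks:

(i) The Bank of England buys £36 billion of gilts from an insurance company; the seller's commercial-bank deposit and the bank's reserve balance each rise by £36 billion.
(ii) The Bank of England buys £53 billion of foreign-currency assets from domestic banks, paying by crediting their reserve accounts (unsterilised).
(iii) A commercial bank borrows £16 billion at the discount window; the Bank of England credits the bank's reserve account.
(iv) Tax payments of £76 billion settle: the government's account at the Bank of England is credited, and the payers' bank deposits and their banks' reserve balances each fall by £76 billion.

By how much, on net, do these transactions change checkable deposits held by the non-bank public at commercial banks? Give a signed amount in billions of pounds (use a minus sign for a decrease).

-£40 billion

Bank of England balance sheet:
  Assets:      Securities +£36B, Loans to banks +£16B, Foreign assets +£53B
  Liabilities: Bank reserves +£29B, Government deposits +£76B
Commercial banking system:
  Assets:      Reserves at CB +£29B, Foreign assets −£53B
  Liabilities: Checkable deposits −£40B, Borrowings from CB +£16B
So the change in checkable deposits held by the non-bank public at commercial banks is -£40 billion.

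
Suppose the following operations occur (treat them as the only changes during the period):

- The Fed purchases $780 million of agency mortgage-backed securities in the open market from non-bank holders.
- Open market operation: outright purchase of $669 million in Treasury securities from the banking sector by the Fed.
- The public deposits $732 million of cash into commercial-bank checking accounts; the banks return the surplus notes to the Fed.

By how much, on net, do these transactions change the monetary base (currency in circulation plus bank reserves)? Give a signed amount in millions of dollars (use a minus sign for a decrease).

+$1449 million

Fed balance sheet:
  Assets:      Securities +$1449M
  Liabilities: Bank reserves +$2181M, Currency in circulation −$732M
Commercial banking system:
  Assets:      Reserves at CB +$2181M, Securities −$669M
  Liabilities: Checkable deposits +$1512M
Monetary base = currency + reserves: −$732M + (+$2181M) = +$1449 million.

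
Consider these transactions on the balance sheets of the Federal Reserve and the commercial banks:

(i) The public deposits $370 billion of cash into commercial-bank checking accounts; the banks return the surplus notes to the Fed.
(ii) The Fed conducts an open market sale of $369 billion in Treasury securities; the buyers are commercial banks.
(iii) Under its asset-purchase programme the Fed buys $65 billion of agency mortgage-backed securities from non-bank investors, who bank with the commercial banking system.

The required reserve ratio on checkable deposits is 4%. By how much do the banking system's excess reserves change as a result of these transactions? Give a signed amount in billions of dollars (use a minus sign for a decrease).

Currency deposit $370 billion: reserves +$370B, deposits +$370B.
OMO sale (to banks) $369 billion: reserves −$369B, deposits 0.
Asset purchase (from non-banks) $65 billion: reserves +$65B, deposits +$65B.
Totals: Δreserves = +$66B, Δdeposits = +$435B.
Δrequired reserves = 4% × +$435B = +$17.4B.
Δexcess reserves = Δreserves − Δrequired = +$66B − (+$17.4B) = +$48.6 billion.

+$48.6 billion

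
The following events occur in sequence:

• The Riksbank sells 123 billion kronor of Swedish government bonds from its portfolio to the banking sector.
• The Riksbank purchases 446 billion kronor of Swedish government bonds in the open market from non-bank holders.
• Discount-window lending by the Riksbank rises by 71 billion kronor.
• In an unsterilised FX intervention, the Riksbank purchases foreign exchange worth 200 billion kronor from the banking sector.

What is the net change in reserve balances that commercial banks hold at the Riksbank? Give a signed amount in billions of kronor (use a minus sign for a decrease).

+594 billion

OMO sale (to banks) 123 billion kronor: the buying banks pay out of their reserve balances → −123B.
Asset purchase (from non-banks) 446 billion kronor: the Riksbank pays by crediting reserve accounts → +446B.
Discount-window loan 71 billion kronor: the loan is credited to the bank's reserve account → +71B.
FX purchase 200 billion kronor: the Riksbank pays by crediting reserve accounts → +200B.
Net: −123 + 446 + 71 + 200 = +594 billion.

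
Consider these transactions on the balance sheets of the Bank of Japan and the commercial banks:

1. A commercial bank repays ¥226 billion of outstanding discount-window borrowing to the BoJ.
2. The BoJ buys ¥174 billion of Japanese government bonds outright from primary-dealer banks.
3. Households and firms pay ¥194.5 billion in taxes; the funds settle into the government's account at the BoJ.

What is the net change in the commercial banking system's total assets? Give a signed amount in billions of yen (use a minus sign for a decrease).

Discount-window repayment ¥226 billion: bank balance sheets shrink → −¥226B.
OMO purchase (from banks) ¥174 billion: just an asset swap on bank balance sheets → 0.
Government account inflow ¥194.5 billion: bank balance sheets shrink → −¥194.5B.
Net: −226 + 0 − 194.5 = -¥420.5 billion.

-¥420.5 billion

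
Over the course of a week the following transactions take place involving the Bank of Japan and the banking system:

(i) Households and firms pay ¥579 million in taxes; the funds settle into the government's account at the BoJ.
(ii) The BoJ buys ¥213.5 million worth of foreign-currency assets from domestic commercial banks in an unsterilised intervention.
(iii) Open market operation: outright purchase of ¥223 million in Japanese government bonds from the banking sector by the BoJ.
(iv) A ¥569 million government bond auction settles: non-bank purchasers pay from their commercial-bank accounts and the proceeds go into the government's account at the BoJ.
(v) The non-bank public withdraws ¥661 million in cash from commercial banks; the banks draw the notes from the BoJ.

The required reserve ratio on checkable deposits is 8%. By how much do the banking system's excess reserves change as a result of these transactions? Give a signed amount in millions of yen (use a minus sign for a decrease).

-¥1227.78 million

Government account inflow ¥579 million: reserves −¥579M, deposits −¥579M.
FX purchase ¥213.5 million: reserves +¥213.5M, deposits 0.
OMO purchase (from banks) ¥223 million: reserves +¥223M, deposits 0.
Government account inflow ¥569 million: reserves −¥569M, deposits −¥569M.
Currency withdrawal ¥661 million: reserves −¥661M, deposits −¥661M.
Totals: Δreserves = −¥1372.5M, Δdeposits = −¥1809M.
Δrequired reserves = 8% × −¥1809M = −¥144.72M.
Δexcess reserves = Δreserves − Δrequired = −¥1372.5M − (−¥144.72M) = -¥1227.78 million.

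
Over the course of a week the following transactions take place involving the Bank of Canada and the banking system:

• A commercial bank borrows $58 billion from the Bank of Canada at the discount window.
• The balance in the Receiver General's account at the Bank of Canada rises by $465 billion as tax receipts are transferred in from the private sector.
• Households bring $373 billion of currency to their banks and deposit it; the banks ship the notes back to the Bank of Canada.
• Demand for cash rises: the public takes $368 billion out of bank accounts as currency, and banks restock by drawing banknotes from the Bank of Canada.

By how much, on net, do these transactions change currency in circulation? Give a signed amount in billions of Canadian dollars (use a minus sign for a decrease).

-$5 billion

Bank of Canada balance sheet:
  Assets:      Loans to banks +$58B
  Liabilities: Bank reserves −$402B, Currency in circulation −$5B, Government deposits +$465B
So the change in currency in circulation is -$5 billion.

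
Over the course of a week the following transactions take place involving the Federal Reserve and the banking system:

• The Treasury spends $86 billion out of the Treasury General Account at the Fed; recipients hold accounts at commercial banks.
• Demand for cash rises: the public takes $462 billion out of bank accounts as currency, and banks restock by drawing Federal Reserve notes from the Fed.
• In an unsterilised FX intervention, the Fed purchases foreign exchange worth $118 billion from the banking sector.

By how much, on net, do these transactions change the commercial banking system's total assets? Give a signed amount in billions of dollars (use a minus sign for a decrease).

-$376 billion

Government spending $86 billion: bank balance sheets expand → +$86B.
Currency withdrawal $462 billion: bank balance sheets shrink → −$462B.
FX purchase $118 billion: just an asset swap on bank balance sheets → 0.
Net: 86 − 462 + 0 = -$376 billion.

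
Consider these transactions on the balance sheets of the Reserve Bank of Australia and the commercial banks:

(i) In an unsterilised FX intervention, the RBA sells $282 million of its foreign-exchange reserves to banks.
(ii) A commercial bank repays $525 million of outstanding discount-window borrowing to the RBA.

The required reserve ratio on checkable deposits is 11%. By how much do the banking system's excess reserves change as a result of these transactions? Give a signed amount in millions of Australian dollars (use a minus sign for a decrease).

-$807 million

FX sale $282 million: reserves −$282M, deposits 0.
Discount-window repayment $525 million: reserves −$525M, deposits 0.
Totals: Δreserves = −$807M, Δdeposits = 0.
Δrequired reserves = 11% × 0 = 0.
Δexcess reserves = Δreserves − Δrequired = −$807M − (0) = -$807 million.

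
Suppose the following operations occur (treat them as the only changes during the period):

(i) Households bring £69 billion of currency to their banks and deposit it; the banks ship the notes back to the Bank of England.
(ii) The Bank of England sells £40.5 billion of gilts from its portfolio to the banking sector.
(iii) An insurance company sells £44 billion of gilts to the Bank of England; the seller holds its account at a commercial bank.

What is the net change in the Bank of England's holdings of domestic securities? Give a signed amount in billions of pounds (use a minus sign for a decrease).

+£3.5 billion

Bank of England balance sheet:
  Assets:      Securities +£3.5B
  Liabilities: Bank reserves +£72.5B, Currency in circulation −£69B
Commercial banking system:
  Assets:      Reserves at CB +£72.5B, Securities +£40.5B
  Liabilities: Checkable deposits +£113B
So the change in the Bank of England's holdings of domestic securities is +£3.5 billion.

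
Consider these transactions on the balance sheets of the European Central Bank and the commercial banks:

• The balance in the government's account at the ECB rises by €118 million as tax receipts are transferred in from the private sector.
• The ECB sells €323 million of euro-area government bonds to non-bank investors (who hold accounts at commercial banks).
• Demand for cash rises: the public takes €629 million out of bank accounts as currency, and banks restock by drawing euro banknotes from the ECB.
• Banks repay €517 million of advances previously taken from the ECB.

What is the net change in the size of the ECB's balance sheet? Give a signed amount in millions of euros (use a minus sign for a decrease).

ECB balance sheet:
  Assets:      Securities −€323M, Loans to banks −€517M
  Liabilities: Bank reserves −€1587M, Currency in circulation +€629M, Government deposits +€118M
Change in total ECB assets = -€840 million.

-€840 million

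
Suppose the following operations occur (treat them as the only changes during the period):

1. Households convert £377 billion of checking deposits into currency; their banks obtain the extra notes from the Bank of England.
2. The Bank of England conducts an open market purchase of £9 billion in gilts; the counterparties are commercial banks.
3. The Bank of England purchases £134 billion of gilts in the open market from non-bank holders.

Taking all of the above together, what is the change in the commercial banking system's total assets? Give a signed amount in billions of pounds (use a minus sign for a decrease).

-£243 billion

Bank of England balance sheet:
  Assets:      Securities +£143B
  Liabilities: Bank reserves −£234B, Currency in circulation +£377B
Commercial banking system:
  Assets:      Reserves at CB −£234B, Securities −£9B
  Liabilities: Checkable deposits −£243B
Change in total bank assets = -£243 billion.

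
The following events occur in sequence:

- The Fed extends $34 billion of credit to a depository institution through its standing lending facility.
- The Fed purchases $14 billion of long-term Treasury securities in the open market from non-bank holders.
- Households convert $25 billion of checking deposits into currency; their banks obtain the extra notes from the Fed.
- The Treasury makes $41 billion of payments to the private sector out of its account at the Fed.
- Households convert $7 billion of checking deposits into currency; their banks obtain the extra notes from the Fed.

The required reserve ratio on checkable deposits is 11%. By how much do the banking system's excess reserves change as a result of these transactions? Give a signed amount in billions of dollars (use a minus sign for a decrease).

+$54.47 billion

Discount-window loan $34 billion: reserves +$34B, deposits 0.
Asset purchase (from non-banks) $14 billion: reserves +$14B, deposits +$14B.
Currency withdrawal $25 billion: reserves −$25B, deposits −$25B.
Government spending $41 billion: reserves +$41B, deposits +$41B.
Currency withdrawal $7 billion: reserves −$7B, deposits −$7B.
Totals: Δreserves = +$57B, Δdeposits = +$23B.
Δrequired reserves = 11% × +$23B = +$2.53B.
Δexcess reserves = Δreserves − Δrequired = +$57B − (+$2.53B) = +$54.47 billion.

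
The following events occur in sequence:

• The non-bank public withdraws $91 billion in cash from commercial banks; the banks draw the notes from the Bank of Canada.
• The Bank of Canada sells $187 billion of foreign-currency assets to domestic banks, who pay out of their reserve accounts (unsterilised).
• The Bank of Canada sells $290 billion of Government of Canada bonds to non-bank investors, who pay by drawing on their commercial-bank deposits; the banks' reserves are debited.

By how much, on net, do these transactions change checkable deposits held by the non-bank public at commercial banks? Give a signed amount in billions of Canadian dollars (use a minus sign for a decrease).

-$381 billion

Currency withdrawal $91 billion: non-bank counterparties' bank balances fall → −$91B.
FX sale $187 billion: the counterparty is a bank, so public deposits are unchanged → 0.
Asset sale (to non-banks) $290 billion: non-bank counterparties' bank balances fall → −$290B.
Net: −91 + 0 − 290 = -$381 billion.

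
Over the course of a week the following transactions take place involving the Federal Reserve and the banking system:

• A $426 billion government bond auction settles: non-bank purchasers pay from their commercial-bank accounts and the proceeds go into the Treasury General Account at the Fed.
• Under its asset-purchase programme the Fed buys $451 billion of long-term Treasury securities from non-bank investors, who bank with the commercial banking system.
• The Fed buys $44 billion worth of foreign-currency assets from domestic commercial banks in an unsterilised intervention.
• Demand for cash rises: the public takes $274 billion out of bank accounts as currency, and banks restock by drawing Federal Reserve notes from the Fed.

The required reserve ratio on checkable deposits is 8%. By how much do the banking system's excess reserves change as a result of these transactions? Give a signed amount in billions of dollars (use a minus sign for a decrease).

-$185.08 billion

Government account inflow $426 billion: reserves −$426B, deposits −$426B.
Asset purchase (from non-banks) $451 billion: reserves +$451B, deposits +$451B.
FX purchase $44 billion: reserves +$44B, deposits 0.
Currency withdrawal $274 billion: reserves −$274B, deposits −$274B.
Totals: Δreserves = −$205B, Δdeposits = −$249B.
Δrequired reserves = 8% × −$249B = −$19.92B.
Δexcess reserves = Δreserves − Δrequired = −$205B − (−$19.92B) = -$185.08 billion.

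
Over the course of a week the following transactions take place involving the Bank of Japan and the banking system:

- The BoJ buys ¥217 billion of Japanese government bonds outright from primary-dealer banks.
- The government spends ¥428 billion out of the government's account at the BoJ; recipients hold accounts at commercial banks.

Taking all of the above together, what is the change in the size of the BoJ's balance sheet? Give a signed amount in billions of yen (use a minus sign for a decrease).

+¥217 billion

BoJ balance sheet:
  Assets:      Securities +¥217B
  Liabilities: Bank reserves +¥645B, Government deposits −¥428B
Commercial banking system:
  Assets:      Reserves at CB +¥645B, Securities −¥217B
  Liabilities: Checkable deposits +¥428B
Change in total BoJ assets = +¥217 billion.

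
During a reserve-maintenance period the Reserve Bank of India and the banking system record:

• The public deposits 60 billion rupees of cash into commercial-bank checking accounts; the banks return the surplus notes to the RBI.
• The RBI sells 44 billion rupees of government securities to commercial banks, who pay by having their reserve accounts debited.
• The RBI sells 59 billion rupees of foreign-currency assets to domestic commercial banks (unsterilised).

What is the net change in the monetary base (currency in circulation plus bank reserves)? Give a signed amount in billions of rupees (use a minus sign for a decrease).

-103 billion

Currency deposit 60 billion rupees: just a shift between currency and reserves — both are base money → 0.
OMO sale (to banks) 44 billion rupees: RBI balance sheet contracts → −44B.
FX sale 59 billion rupees: RBI balance sheet contracts → −59B.
Net: 0 − 44 − 59 = -103 billion.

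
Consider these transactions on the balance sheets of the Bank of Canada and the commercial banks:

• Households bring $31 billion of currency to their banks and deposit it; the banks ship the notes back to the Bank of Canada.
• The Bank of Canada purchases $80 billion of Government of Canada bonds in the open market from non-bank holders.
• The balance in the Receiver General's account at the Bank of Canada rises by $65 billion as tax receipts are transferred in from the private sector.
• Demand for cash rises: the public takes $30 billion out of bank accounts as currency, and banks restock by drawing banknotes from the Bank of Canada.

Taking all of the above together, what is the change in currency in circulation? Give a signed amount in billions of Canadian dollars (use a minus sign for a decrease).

Currency deposit $31 billion: notes return to the central bank → −$31B.
Asset purchase (from non-banks) $80 billion: no currency enters or leaves circulation → 0.
Government account inflow $65 billion: no currency enters or leaves circulation → 0.
Currency withdrawal $30 billion: notes leave the central bank → +$30B.
Net: −31 + 0 + 0 + 30 = -$1 billion.

-$1 billion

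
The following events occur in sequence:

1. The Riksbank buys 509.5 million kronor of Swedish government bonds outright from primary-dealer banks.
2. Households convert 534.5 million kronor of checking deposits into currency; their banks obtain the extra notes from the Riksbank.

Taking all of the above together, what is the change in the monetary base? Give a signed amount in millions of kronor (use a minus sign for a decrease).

OMO purchase (from banks) 509.5 million kronor: Riksbank balance sheet expands → +509.5M.
Currency withdrawal 534.5 million kronor: just a shift between currency and reserves — both are base money → 0.
Net: 509.5 + 0 = +509.5 million.

+509.5 million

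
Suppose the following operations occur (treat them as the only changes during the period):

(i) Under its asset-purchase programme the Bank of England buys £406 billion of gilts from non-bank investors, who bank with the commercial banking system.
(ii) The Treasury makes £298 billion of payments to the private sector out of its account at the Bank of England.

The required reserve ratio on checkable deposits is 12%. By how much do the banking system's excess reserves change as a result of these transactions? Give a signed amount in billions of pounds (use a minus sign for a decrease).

+£619.52 billion

Asset purchase (from non-banks) £406 billion: reserves +£406B, deposits +£406B.
Government spending £298 billion: reserves +£298B, deposits +£298B.
Totals: Δreserves = +£704B, Δdeposits = +£704B.
Δrequired reserves = 12% × +£704B = +£84.48B.
Δexcess reserves = Δreserves − Δrequired = +£704B − (+£84.48B) = +£619.52 billion.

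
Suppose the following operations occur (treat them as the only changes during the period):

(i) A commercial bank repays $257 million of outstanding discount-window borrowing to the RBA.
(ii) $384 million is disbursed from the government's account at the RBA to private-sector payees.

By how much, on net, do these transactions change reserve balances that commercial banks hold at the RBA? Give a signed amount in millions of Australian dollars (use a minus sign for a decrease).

+$127 million

Discount-window repayment $257 million: repayment is debited from reserves → −$257M.
Government spending $384 million: government payments flow into bank reserve accounts → +$384M.
Net: −257 + 384 = +$127 million.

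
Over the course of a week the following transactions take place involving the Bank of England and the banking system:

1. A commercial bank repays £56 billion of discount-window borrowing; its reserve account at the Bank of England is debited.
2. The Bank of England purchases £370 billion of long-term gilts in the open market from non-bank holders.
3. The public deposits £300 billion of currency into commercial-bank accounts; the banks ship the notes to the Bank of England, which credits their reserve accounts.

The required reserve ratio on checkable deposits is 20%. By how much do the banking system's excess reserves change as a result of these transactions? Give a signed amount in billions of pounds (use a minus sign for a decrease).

+£480 billion

Discount-window repayment £56 billion: reserves −£56B, deposits 0.
Asset purchase (from non-banks) £370 billion: reserves +£370B, deposits +£370B.
Currency deposit £300 billion: reserves +£300B, deposits +£300B.
Totals: Δreserves = +£614B, Δdeposits = +£670B.
Δrequired reserves = 20% × +£670B = +£134B.
Δexcess reserves = Δreserves − Δrequired = +£614B − (+£134B) = +£480 billion.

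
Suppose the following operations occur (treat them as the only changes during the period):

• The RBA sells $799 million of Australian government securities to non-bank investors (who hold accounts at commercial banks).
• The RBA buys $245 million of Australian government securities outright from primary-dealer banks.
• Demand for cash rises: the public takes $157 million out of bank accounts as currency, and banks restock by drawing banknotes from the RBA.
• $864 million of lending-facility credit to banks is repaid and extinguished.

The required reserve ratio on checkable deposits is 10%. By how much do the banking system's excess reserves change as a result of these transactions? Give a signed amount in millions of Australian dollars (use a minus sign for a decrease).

Asset sale (to non-banks) $799 million: reserves −$799M, deposits −$799M.
OMO purchase (from banks) $245 million: reserves +$245M, deposits 0.
Currency withdrawal $157 million: reserves −$157M, deposits −$157M.
Discount-window repayment $864 million: reserves −$864M, deposits 0.
Totals: Δreserves = −$1575M, Δdeposits = −$956M.
Δrequired reserves = 10% × −$956M = −$95.6M.
Δexcess reserves = Δreserves − Δrequired = −$1575M − (−$95.6M) = -$1479.4 million.

-$1479.4 million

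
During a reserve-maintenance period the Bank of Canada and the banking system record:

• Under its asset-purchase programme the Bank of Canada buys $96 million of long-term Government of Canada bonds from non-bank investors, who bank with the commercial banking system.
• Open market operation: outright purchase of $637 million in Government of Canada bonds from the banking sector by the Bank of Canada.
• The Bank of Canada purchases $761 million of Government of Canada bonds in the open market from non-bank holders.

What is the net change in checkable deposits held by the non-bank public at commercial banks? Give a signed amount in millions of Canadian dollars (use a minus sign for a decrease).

Asset purchase (from non-banks) $96 million: non-bank counterparties' bank balances rise → +$96M.
OMO purchase (from banks) $637 million: the counterparty is a bank, so public deposits are unchanged → 0.
Asset purchase (from non-banks) $761 million: non-bank counterparties' bank balances rise → +$761M.
Net: 96 + 0 + 761 = +$857 million.

+$857 million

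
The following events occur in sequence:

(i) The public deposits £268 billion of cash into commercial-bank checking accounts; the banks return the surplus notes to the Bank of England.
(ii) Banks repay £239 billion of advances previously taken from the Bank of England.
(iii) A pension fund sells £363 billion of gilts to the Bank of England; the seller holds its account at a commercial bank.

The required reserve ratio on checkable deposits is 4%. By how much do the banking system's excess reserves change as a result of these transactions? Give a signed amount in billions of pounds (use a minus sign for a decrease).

+£366.76 billion

Currency deposit £268 billion: reserves +£268B, deposits +£268B.
Discount-window repayment £239 billion: reserves −£239B, deposits 0.
Asset purchase (from non-banks) £363 billion: reserves +£363B, deposits +£363B.
Totals: Δreserves = +£392B, Δdeposits = +£631B.
Δrequired reserves = 4% × +£631B = +£25.24B.
Δexcess reserves = Δreserves − Δrequired = +£392B − (+£25.24B) = +£366.76 billion.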